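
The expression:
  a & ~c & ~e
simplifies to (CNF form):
a & ~c & ~e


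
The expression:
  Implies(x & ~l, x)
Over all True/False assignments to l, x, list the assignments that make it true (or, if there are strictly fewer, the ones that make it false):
is always true.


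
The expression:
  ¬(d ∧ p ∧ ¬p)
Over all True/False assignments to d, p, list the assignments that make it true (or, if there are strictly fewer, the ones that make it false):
is always true.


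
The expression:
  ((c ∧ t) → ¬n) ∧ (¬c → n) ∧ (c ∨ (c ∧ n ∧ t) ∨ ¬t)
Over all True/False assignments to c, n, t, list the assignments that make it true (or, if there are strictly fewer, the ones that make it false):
is true only for:
  c=False, n=True, t=False;
  c=True, n=False, t=False;
  c=True, n=False, t=True;
  c=True, n=True, t=False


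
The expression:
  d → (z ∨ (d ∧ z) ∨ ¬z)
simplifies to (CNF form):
True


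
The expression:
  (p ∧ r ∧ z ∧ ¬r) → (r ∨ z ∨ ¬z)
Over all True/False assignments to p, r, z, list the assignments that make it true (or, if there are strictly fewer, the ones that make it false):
is always true.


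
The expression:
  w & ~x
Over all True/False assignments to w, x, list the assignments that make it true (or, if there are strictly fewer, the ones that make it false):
is true only for:
  w=True, x=False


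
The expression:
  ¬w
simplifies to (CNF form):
¬w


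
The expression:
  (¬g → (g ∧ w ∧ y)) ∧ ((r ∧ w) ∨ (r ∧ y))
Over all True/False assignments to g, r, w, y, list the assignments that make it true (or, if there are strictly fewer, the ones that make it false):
is true only for:
  g=True, r=True, w=False, y=True;
  g=True, r=True, w=True, y=False;
  g=True, r=True, w=True, y=True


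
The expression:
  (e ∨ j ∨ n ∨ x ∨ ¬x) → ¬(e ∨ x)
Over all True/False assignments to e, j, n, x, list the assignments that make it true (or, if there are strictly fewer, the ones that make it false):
is true only for:
  e=False, j=False, n=False, x=False;
  e=False, j=False, n=True, x=False;
  e=False, j=True, n=False, x=False;
  e=False, j=True, n=True, x=False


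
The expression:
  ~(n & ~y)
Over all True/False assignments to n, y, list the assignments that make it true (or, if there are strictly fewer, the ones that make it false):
is false only for:
  n=True, y=False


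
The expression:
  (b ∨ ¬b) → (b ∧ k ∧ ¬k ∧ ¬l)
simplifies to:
False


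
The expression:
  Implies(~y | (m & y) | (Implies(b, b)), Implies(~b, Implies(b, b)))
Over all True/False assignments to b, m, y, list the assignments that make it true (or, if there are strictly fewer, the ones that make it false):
is always true.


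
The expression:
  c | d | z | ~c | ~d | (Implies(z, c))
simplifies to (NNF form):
True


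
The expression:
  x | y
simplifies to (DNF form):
x | y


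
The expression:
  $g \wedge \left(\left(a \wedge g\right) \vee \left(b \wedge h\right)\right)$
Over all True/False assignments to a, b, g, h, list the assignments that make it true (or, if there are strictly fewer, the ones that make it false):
is true only for:
  a=False, b=True, g=True, h=True;
  a=True, b=False, g=True, h=False;
  a=True, b=False, g=True, h=True;
  a=True, b=True, g=True, h=False;
  a=True, b=True, g=True, h=True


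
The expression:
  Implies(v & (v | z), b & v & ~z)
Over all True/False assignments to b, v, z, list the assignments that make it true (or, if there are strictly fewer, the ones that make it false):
is false only for:
  b=False, v=True, z=False;
  b=False, v=True, z=True;
  b=True, v=True, z=True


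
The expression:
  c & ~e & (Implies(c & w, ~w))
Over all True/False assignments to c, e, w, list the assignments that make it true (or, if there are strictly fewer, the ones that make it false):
is true only for:
  c=True, e=False, w=False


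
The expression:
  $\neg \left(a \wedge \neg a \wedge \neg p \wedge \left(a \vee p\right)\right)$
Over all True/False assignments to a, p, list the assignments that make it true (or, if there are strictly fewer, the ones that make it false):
is always true.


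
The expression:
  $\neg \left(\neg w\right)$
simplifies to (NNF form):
$w$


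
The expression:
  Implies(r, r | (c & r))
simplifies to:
True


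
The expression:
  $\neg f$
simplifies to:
$\neg f$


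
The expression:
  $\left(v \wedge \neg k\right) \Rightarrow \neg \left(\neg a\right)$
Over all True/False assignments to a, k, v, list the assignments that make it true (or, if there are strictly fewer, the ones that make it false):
is false only for:
  a=False, k=False, v=True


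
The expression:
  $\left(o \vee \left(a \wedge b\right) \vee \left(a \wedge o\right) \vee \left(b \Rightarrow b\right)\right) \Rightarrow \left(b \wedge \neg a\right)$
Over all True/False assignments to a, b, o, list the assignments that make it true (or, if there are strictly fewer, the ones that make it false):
is true only for:
  a=False, b=True, o=False;
  a=False, b=True, o=True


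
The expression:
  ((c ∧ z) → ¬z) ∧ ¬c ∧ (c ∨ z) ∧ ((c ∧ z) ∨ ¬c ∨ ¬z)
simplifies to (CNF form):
z ∧ ¬c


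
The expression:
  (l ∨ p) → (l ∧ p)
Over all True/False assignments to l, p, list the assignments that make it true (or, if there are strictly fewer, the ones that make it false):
is true only for:
  l=False, p=False;
  l=True, p=True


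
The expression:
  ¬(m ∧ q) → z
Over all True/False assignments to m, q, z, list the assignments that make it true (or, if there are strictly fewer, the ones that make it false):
is false only for:
  m=False, q=False, z=False;
  m=False, q=True, z=False;
  m=True, q=False, z=False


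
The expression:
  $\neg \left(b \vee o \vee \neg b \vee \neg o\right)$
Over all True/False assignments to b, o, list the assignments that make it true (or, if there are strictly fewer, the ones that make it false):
is never true.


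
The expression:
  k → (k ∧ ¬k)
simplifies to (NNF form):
¬k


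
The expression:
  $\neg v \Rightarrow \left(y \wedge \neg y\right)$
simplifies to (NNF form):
$v$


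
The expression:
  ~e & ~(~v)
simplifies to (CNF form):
v & ~e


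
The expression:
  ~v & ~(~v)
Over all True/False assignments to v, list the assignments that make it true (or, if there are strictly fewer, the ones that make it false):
is never true.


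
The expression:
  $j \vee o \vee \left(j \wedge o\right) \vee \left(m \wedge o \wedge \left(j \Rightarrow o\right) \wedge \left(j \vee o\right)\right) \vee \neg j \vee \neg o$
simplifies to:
$\text{True}$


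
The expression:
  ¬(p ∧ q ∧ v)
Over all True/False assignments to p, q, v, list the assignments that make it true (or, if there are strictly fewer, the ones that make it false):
is false only for:
  p=True, q=True, v=True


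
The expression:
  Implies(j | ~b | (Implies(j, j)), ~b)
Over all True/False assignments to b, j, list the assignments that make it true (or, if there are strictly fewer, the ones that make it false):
is true only for:
  b=False, j=False;
  b=False, j=True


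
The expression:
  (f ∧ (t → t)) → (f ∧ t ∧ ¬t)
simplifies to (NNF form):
¬f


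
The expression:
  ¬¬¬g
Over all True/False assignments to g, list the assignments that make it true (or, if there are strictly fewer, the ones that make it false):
is true only for:
  g=False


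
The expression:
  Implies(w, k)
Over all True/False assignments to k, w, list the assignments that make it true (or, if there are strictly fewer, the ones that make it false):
is false only for:
  k=False, w=True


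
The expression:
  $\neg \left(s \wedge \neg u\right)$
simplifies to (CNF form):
$u \vee \neg s$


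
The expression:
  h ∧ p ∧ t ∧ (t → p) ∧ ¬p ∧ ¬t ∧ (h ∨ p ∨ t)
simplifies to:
False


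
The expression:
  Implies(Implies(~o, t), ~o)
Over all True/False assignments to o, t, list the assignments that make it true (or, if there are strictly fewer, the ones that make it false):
is true only for:
  o=False, t=False;
  o=False, t=True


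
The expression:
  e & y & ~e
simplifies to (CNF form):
False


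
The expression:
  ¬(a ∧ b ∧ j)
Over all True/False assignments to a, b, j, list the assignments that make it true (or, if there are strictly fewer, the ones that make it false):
is false only for:
  a=True, b=True, j=True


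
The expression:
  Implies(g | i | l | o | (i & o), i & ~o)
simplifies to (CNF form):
~o & (i | ~g) & (i | ~l)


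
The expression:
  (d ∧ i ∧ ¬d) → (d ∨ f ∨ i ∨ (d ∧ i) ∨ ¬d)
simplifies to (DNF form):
True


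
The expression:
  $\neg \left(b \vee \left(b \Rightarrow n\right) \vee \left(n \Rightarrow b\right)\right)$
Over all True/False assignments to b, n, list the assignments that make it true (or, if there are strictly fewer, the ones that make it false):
is never true.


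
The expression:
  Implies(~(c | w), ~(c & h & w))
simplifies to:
True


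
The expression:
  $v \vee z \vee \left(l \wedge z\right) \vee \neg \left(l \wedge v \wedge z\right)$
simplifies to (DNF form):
$\text{True}$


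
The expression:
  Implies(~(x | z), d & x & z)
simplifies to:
x | z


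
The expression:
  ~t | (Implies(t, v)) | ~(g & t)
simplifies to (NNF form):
v | ~g | ~t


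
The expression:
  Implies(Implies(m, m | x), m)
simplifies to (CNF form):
m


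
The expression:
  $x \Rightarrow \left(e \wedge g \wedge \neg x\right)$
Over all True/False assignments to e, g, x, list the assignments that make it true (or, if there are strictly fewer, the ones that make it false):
is true only for:
  e=False, g=False, x=False;
  e=False, g=True, x=False;
  e=True, g=False, x=False;
  e=True, g=True, x=False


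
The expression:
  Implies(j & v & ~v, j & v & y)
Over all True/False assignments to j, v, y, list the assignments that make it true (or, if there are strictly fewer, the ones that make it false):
is always true.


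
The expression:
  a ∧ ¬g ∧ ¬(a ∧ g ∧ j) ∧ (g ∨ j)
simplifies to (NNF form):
a ∧ j ∧ ¬g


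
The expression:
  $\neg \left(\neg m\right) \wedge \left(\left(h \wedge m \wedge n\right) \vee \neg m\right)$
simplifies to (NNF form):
$h \wedge m \wedge n$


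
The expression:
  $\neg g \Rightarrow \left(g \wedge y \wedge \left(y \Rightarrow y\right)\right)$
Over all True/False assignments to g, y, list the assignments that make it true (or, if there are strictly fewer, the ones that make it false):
is true only for:
  g=True, y=False;
  g=True, y=True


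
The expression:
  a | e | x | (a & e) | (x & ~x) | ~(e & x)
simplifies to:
True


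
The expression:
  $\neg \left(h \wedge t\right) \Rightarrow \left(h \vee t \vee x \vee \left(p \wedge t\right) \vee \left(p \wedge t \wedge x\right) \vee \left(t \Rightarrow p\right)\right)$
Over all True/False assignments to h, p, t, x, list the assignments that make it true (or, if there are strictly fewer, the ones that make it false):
is always true.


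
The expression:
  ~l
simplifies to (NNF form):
~l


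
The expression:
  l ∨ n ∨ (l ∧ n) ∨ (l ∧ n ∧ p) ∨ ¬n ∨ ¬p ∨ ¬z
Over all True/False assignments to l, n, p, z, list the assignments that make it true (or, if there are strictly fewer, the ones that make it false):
is always true.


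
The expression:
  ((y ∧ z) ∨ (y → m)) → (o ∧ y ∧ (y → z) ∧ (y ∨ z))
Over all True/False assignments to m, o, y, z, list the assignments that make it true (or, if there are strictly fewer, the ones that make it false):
is true only for:
  m=False, o=False, y=True, z=False;
  m=False, o=True, y=True, z=False;
  m=False, o=True, y=True, z=True;
  m=True, o=True, y=True, z=True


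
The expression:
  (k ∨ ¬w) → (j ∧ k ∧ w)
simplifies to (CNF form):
w ∧ (j ∨ ¬k)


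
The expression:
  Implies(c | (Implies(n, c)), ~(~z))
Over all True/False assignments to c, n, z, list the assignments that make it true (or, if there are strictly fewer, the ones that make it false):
is false only for:
  c=False, n=False, z=False;
  c=True, n=False, z=False;
  c=True, n=True, z=False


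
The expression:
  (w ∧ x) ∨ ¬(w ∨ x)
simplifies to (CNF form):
(w ∨ ¬x) ∧ (x ∨ ¬w)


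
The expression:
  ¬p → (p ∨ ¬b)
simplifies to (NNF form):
p ∨ ¬b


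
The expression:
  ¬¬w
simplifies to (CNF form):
w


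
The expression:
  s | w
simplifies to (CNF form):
s | w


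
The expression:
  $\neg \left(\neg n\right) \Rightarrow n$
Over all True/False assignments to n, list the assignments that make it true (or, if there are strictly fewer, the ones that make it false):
is always true.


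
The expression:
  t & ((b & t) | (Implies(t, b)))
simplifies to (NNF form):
b & t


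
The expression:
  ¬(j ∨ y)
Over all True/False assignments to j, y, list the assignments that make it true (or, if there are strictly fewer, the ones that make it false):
is true only for:
  j=False, y=False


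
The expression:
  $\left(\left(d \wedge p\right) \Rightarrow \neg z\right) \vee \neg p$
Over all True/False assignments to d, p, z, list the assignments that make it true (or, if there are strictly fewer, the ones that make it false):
is false only for:
  d=True, p=True, z=True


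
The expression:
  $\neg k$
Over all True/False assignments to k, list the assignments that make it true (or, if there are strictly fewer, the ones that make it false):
is true only for:
  k=False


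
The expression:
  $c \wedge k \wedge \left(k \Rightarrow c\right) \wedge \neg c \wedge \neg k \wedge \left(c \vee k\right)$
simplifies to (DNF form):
$\text{False}$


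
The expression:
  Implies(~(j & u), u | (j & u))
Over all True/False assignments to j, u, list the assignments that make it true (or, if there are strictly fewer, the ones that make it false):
is true only for:
  j=False, u=True;
  j=True, u=True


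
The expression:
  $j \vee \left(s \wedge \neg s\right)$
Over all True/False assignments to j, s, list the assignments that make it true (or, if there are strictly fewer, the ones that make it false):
is true only for:
  j=True, s=False;
  j=True, s=True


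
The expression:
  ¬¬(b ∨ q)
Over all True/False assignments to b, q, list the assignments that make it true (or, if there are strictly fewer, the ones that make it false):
is false only for:
  b=False, q=False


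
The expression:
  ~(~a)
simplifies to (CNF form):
a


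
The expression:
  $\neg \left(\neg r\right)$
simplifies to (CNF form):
$r$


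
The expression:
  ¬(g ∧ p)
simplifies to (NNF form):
¬g ∨ ¬p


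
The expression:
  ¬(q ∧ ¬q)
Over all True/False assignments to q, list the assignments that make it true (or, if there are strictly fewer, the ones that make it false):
is always true.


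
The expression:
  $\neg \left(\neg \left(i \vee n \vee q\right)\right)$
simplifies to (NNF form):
$i \vee n \vee q$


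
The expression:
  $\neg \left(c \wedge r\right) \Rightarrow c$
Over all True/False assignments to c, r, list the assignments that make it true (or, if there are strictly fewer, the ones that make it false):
is true only for:
  c=True, r=False;
  c=True, r=True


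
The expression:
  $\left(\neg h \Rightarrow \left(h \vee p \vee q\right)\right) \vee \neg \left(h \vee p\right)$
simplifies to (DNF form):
$\text{True}$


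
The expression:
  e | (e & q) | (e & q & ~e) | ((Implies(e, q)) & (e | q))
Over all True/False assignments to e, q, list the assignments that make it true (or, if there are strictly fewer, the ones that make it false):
is false only for:
  e=False, q=False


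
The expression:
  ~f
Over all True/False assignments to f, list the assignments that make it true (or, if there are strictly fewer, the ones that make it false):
is true only for:
  f=False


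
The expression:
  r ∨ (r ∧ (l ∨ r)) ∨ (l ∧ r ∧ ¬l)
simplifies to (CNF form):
r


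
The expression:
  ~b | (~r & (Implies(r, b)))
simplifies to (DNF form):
~b | ~r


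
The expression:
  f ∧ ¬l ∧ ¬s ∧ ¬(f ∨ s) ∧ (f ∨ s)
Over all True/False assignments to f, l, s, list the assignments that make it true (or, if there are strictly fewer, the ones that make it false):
is never true.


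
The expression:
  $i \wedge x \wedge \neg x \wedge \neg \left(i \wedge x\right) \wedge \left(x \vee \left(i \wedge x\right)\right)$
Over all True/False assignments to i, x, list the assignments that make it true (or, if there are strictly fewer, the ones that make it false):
is never true.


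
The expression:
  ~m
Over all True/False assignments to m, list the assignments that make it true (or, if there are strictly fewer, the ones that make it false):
is true only for:
  m=False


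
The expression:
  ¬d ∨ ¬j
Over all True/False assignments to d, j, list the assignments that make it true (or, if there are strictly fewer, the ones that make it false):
is false only for:
  d=True, j=True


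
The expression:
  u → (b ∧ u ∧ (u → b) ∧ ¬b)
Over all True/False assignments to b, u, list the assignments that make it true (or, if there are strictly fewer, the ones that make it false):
is true only for:
  b=False, u=False;
  b=True, u=False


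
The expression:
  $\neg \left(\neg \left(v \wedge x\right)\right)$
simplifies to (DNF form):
$v \wedge x$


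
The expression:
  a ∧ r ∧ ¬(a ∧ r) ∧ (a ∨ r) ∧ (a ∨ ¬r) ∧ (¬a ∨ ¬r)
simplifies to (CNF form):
False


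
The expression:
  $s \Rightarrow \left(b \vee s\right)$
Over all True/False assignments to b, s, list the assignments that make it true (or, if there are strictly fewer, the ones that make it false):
is always true.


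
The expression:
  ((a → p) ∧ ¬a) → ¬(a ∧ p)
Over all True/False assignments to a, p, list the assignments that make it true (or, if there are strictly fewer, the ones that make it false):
is always true.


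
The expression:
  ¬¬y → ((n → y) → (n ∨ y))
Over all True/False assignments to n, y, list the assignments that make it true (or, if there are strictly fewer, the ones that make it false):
is always true.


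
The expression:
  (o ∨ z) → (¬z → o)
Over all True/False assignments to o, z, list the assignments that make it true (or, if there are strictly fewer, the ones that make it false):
is always true.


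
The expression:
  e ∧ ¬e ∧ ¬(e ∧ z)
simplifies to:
False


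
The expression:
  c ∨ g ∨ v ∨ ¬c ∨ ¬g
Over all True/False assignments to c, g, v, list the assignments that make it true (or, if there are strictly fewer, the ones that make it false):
is always true.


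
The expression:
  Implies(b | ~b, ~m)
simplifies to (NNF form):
~m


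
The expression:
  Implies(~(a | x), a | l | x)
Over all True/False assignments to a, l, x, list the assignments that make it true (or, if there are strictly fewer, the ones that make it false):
is false only for:
  a=False, l=False, x=False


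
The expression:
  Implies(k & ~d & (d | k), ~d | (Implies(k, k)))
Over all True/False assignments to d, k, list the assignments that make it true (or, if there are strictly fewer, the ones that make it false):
is always true.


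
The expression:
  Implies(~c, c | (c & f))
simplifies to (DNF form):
c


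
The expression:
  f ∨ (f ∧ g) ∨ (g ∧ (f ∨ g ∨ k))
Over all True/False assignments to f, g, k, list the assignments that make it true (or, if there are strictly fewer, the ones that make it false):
is false only for:
  f=False, g=False, k=False;
  f=False, g=False, k=True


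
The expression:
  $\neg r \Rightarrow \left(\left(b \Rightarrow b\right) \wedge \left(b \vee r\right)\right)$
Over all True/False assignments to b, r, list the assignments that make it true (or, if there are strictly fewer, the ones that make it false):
is false only for:
  b=False, r=False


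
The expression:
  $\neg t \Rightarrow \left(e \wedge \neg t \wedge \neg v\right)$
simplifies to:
$t \vee \left(e \wedge \neg v\right)$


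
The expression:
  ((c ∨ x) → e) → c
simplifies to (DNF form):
c ∨ (x ∧ ¬e)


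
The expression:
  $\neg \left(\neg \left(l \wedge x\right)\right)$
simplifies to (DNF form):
$l \wedge x$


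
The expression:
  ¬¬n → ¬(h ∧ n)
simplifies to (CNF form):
¬h ∨ ¬n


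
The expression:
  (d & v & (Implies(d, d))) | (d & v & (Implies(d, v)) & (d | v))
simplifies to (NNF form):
d & v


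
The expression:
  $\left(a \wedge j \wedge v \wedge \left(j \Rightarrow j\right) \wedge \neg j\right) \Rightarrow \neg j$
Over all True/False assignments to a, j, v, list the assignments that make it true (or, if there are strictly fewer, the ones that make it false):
is always true.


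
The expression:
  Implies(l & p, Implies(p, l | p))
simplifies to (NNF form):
True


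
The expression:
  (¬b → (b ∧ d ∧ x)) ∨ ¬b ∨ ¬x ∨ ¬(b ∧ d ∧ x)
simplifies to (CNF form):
True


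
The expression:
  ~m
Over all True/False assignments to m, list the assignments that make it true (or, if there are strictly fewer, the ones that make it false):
is true only for:
  m=False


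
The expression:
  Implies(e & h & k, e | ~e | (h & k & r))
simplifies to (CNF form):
True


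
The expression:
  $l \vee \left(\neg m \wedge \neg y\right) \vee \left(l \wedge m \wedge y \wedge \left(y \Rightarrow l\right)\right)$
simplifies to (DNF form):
$l \vee \left(\neg m \wedge \neg y\right)$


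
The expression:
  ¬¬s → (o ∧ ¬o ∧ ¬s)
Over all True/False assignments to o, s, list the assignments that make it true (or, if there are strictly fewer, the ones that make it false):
is true only for:
  o=False, s=False;
  o=True, s=False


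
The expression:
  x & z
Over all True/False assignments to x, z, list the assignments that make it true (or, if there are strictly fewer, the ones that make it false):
is true only for:
  x=True, z=True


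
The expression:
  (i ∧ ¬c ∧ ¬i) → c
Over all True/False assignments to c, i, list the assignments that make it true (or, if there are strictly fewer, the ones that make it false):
is always true.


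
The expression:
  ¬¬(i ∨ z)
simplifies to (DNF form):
i ∨ z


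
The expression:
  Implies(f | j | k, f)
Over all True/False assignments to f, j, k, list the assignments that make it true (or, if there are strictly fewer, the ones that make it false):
is false only for:
  f=False, j=False, k=True;
  f=False, j=True, k=False;
  f=False, j=True, k=True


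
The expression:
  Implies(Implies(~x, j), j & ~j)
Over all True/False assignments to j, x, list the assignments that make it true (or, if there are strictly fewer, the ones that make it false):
is true only for:
  j=False, x=False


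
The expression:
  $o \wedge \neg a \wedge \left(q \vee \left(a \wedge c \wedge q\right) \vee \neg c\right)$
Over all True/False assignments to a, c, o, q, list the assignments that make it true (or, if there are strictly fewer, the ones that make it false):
is true only for:
  a=False, c=False, o=True, q=False;
  a=False, c=False, o=True, q=True;
  a=False, c=True, o=True, q=True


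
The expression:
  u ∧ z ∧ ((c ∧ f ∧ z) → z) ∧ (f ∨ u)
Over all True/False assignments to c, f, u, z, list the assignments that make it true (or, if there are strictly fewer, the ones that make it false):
is true only for:
  c=False, f=False, u=True, z=True;
  c=False, f=True, u=True, z=True;
  c=True, f=False, u=True, z=True;
  c=True, f=True, u=True, z=True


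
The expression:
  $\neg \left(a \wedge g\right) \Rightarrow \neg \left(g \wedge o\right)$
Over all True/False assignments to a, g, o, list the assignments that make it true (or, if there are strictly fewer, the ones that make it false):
is false only for:
  a=False, g=True, o=True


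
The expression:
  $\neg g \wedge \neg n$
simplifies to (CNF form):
$\neg g \wedge \neg n$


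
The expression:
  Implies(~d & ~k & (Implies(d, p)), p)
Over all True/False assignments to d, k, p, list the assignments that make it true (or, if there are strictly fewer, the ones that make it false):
is false only for:
  d=False, k=False, p=False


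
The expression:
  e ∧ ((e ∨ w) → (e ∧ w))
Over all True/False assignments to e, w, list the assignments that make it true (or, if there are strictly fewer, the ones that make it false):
is true only for:
  e=True, w=True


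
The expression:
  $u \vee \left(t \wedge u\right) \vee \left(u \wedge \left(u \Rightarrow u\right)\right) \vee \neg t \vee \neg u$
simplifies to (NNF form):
$\text{True}$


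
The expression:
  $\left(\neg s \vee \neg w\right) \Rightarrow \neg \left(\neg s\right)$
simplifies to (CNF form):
$s$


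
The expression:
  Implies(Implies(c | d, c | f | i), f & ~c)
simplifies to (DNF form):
(f & ~c) | (d & ~c & ~i)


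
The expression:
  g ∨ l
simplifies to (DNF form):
g ∨ l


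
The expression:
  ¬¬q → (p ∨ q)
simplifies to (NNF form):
True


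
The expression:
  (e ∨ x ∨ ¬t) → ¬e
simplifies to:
¬e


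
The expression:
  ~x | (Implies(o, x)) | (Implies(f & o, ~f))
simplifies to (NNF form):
True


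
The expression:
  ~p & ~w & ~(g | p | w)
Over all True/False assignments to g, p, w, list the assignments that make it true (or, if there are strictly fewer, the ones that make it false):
is true only for:
  g=False, p=False, w=False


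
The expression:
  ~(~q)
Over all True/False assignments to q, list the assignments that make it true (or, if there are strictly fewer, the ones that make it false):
is true only for:
  q=True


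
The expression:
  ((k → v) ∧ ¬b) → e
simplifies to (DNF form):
b ∨ e ∨ (k ∧ ¬v)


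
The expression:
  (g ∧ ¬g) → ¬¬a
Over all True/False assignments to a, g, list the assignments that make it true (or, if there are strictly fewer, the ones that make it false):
is always true.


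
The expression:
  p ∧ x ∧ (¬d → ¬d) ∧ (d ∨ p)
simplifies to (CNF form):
p ∧ x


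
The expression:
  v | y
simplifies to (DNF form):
v | y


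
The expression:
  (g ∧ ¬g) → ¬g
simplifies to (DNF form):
True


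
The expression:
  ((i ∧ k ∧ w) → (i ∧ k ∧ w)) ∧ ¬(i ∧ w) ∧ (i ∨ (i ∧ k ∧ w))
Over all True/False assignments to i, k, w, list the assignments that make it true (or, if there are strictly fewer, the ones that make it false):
is true only for:
  i=True, k=False, w=False;
  i=True, k=True, w=False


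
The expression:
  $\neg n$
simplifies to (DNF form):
$\neg n$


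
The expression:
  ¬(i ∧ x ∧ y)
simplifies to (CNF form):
¬i ∨ ¬x ∨ ¬y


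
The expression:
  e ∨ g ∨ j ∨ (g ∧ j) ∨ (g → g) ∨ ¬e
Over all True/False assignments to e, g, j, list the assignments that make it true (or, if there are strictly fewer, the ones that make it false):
is always true.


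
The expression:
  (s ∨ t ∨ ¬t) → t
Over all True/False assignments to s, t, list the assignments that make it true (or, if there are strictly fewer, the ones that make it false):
is true only for:
  s=False, t=True;
  s=True, t=True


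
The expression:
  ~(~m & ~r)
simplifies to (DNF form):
m | r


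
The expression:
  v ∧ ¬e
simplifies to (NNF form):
v ∧ ¬e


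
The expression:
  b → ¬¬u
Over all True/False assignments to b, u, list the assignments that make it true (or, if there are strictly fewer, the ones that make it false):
is false only for:
  b=True, u=False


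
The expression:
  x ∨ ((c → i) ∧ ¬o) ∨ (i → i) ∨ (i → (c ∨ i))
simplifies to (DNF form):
True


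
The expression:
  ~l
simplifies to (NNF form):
~l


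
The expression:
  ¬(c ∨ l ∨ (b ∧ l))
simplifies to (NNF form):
¬c ∧ ¬l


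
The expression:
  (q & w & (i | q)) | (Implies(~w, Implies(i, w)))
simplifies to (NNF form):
w | ~i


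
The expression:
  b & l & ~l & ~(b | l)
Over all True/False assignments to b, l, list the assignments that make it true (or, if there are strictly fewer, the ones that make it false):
is never true.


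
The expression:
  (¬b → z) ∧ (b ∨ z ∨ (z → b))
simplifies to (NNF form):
b ∨ z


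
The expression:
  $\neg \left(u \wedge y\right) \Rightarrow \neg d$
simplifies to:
$\left(u \wedge y\right) \vee \neg d$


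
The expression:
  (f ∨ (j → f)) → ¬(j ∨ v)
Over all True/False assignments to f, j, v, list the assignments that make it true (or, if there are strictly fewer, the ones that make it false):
is true only for:
  f=False, j=False, v=False;
  f=False, j=True, v=False;
  f=False, j=True, v=True;
  f=True, j=False, v=False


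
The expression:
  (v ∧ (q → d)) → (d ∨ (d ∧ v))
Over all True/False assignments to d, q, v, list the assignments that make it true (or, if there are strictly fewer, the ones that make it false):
is false only for:
  d=False, q=False, v=True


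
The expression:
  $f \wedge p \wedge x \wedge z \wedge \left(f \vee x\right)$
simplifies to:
$f \wedge p \wedge x \wedge z$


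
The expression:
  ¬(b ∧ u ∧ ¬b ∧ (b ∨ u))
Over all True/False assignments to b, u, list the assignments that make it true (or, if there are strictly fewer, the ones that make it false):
is always true.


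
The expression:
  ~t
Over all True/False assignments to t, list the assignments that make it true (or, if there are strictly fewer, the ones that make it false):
is true only for:
  t=False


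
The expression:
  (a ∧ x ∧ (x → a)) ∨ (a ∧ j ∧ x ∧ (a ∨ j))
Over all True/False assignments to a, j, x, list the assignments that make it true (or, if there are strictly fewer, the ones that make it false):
is true only for:
  a=True, j=False, x=True;
  a=True, j=True, x=True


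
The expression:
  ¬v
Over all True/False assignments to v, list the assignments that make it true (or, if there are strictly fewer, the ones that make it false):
is true only for:
  v=False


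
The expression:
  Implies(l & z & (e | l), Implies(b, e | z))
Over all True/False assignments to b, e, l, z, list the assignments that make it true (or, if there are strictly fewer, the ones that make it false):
is always true.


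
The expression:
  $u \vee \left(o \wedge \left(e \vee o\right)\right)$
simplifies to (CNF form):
$o \vee u$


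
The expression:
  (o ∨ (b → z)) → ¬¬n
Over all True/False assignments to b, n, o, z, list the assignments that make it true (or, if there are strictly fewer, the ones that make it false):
is false only for:
  b=False, n=False, o=False, z=False;
  b=False, n=False, o=False, z=True;
  b=False, n=False, o=True, z=False;
  b=False, n=False, o=True, z=True;
  b=True, n=False, o=False, z=True;
  b=True, n=False, o=True, z=False;
  b=True, n=False, o=True, z=True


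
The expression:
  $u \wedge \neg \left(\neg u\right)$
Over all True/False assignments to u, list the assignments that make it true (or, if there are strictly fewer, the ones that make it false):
is true only for:
  u=True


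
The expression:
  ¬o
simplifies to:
¬o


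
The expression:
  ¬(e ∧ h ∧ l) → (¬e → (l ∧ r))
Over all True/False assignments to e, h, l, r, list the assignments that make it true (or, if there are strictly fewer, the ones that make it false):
is false only for:
  e=False, h=False, l=False, r=False;
  e=False, h=False, l=False, r=True;
  e=False, h=False, l=True, r=False;
  e=False, h=True, l=False, r=False;
  e=False, h=True, l=False, r=True;
  e=False, h=True, l=True, r=False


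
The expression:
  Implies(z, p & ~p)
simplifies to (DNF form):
~z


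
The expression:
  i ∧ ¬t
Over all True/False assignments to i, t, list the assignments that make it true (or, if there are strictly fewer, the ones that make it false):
is true only for:
  i=True, t=False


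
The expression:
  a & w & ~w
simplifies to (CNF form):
False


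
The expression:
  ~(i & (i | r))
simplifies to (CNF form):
~i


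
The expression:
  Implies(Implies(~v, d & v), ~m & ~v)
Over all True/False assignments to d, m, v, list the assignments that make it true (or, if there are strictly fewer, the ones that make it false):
is true only for:
  d=False, m=False, v=False;
  d=False, m=True, v=False;
  d=True, m=False, v=False;
  d=True, m=True, v=False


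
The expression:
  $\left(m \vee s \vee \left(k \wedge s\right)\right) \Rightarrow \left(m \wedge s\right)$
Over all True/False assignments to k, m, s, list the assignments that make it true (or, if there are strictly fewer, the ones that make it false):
is true only for:
  k=False, m=False, s=False;
  k=False, m=True, s=True;
  k=True, m=False, s=False;
  k=True, m=True, s=True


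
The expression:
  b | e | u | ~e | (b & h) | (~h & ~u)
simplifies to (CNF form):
True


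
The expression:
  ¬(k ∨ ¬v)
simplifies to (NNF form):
v ∧ ¬k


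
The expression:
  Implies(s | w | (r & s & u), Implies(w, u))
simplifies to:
u | ~w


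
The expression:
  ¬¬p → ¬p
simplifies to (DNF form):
¬p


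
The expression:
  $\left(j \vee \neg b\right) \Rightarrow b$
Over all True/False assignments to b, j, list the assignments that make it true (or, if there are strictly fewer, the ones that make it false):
is true only for:
  b=True, j=False;
  b=True, j=True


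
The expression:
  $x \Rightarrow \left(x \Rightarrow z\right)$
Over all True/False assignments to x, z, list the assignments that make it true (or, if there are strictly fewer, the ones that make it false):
is false only for:
  x=True, z=False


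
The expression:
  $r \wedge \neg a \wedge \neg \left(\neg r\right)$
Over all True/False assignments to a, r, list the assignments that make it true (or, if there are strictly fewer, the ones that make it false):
is true only for:
  a=False, r=True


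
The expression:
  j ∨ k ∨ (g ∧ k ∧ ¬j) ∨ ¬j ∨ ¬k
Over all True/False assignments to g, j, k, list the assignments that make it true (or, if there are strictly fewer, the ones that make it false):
is always true.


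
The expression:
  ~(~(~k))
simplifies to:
~k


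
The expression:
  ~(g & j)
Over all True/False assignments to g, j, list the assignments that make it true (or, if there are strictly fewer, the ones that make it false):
is false only for:
  g=True, j=True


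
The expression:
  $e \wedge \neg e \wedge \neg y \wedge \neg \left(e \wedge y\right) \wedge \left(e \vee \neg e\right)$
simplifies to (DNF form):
$\text{False}$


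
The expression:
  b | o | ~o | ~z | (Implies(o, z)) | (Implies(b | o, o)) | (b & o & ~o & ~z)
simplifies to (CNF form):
True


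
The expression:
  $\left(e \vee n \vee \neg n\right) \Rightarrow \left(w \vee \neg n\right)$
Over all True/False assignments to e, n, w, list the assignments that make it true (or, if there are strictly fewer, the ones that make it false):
is false only for:
  e=False, n=True, w=False;
  e=True, n=True, w=False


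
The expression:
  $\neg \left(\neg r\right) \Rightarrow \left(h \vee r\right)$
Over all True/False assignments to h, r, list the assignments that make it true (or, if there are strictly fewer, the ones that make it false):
is always true.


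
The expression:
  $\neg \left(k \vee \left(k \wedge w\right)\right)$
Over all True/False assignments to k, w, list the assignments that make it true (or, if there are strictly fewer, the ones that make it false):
is true only for:
  k=False, w=False;
  k=False, w=True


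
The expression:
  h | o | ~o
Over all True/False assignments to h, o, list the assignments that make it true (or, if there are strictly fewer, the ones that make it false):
is always true.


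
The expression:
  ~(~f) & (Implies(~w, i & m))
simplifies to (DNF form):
(f & w) | (f & i & m)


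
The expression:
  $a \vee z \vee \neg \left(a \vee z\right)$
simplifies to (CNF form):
$\text{True}$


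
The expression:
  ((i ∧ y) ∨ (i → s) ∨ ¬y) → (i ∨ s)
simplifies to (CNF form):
i ∨ s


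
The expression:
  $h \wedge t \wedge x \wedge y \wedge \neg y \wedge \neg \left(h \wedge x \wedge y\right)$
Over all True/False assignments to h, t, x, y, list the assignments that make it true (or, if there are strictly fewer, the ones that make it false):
is never true.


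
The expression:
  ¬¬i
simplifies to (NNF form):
i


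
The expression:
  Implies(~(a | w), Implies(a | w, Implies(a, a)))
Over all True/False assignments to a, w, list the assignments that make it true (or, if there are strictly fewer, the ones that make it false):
is always true.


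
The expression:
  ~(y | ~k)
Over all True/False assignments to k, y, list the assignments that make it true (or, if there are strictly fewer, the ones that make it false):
is true only for:
  k=True, y=False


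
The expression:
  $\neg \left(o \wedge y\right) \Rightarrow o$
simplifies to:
$o$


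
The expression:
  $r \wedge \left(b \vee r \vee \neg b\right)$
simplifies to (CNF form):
$r$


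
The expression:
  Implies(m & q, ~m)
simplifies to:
~m | ~q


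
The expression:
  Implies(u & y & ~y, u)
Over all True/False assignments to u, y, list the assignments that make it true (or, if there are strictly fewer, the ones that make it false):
is always true.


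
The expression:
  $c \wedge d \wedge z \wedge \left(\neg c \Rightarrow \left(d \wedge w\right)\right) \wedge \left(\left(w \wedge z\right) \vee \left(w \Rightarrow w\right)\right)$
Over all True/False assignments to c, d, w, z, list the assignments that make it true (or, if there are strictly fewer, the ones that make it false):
is true only for:
  c=True, d=True, w=False, z=True;
  c=True, d=True, w=True, z=True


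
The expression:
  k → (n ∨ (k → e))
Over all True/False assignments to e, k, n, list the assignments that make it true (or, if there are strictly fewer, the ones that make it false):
is false only for:
  e=False, k=True, n=False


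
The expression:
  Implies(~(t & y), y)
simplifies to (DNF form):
y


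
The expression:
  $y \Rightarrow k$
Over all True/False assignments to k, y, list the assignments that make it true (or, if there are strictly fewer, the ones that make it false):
is false only for:
  k=False, y=True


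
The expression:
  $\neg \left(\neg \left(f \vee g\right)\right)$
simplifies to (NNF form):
$f \vee g$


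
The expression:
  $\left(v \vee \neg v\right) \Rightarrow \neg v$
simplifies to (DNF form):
$\neg v$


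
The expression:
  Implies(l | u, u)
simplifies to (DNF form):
u | ~l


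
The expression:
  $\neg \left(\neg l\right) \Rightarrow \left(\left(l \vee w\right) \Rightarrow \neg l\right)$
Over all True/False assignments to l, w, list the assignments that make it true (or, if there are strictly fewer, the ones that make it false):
is true only for:
  l=False, w=False;
  l=False, w=True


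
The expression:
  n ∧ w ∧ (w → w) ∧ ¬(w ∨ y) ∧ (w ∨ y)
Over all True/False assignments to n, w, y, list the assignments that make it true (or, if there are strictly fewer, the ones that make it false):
is never true.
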